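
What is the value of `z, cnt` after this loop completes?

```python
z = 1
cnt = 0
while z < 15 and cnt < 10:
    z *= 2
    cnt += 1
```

Double until >= 15 or 10 iterations
`z, cnt` takes the values: (1, 0) → (2, 0) → (2, 1) → (4, 1) → (4, 2) → (8, 2) → (8, 3) → (16, 3) → (16, 4)

Answer: 16, 4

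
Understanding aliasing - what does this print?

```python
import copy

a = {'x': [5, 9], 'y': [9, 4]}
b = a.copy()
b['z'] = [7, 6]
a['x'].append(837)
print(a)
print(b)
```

Key concept: shallow copy of dict with mutable values.
Step by step:
`a = {'x': [5, 9], 'y': [9, 4]}` → a = {'x': [5, 9], 'y': [9, 4]}
`b = a.copy()` → b = {'x': [5, 9], 'y': [9, 4]}
`b['z'] = [7, 6]` → b = {'x': [5, 9], 'y': [9, 4], 'z': [7, 6]}
`a['x'].append(837)` → a = {'x': [5, 9, 837], 'y': [9, 4]}; b = {'x': [5, 9, 837], 'y': [9, 4], 'z': [7, 6]}
`print(a)` → prints {'x': [5, 9, 837], 'y': [9, 4]}
`print(b)` → prints {'x': [5, 9, 837], 'y': [9, 4], 'z': [7, 6]}

Answer:
{'x': [5, 9, 837], 'y': [9, 4]}
{'x': [5, 9, 837], 'y': [9, 4], 'z': [7, 6]}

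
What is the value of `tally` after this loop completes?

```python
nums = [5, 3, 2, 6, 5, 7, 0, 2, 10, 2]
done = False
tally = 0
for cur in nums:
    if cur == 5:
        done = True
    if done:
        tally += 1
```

Count elements after first 5 in [5, 3, 2, 6, 5, 7, 0, 2, 10, 2]
`tally` takes the values: 0 → 1 → 2 → 3 → 4 → 5 → 6 → 7 → 8 → 9 → 10

Answer: 10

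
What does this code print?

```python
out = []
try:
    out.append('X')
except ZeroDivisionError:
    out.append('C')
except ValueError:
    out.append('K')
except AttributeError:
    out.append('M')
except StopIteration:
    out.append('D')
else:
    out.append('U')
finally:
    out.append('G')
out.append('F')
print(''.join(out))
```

Execution trace: 'X' (try body, no exception) → 'U' (else) → 'G' (finally) → 'F' (after the try/except). Output: XUGF

Answer: XUGF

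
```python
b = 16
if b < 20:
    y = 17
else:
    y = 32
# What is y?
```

Trace:
`b = 16` → b = 16
`if b < 20: ...` → b < 20 is True → y = 17
So y = 17

Answer: 17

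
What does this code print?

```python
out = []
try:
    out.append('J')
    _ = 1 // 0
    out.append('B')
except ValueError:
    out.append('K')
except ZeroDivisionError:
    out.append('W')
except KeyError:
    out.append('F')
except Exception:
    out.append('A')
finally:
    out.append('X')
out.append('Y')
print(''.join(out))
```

Execution trace: 'J' (try body) → 'W' (except ZeroDivisionError) → 'X' (finally) → 'Y' (after the try/except). Output: JWXY

Answer: JWXY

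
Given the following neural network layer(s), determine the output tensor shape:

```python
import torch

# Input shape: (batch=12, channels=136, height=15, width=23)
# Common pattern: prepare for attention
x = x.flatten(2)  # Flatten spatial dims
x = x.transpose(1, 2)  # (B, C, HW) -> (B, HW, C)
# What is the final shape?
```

Input: (12, 136, 15, 23) -> after flatten(2): (12, 136, 345) -> Output: (12, 345, 136)

Answer: (12, 345, 136)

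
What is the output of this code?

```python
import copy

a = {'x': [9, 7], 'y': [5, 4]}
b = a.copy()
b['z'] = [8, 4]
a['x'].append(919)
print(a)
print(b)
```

Key concept: shallow copy of dict with mutable values.
Step by step:
`a = {'x': [9, 7], 'y': [5, 4]}` → a = {'x': [9, 7], 'y': [5, 4]}
`b = a.copy()` → b = {'x': [9, 7], 'y': [5, 4]}
`b['z'] = [8, 4]` → b = {'x': [9, 7], 'y': [5, 4], 'z': [8, 4]}
`a['x'].append(919)` → a = {'x': [9, 7, 919], 'y': [5, 4]}; b = {'x': [9, 7, 919], 'y': [5, 4], 'z': [8, 4]}
`print(a)` → prints {'x': [9, 7, 919], 'y': [5, 4]}
`print(b)` → prints {'x': [9, 7, 919], 'y': [5, 4], 'z': [8, 4]}

Answer:
{'x': [9, 7, 919], 'y': [5, 4]}
{'x': [9, 7, 919], 'y': [5, 4], 'z': [8, 4]}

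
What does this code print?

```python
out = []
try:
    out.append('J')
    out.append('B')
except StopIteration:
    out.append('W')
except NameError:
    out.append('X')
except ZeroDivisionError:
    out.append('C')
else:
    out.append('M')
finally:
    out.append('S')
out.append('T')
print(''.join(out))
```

Execution trace: 'J' (try body) → 'B' (try body, no exception) → 'M' (else) → 'S' (finally) → 'T' (after the try/except). Output: JBMST

Answer: JBMST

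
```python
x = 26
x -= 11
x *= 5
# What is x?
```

Trace:
`x = 26` → x = 26
`x -= 11` → x = 15
`x *= 5` → x = 75
So x = 75

Answer: 75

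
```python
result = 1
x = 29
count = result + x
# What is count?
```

Trace:
`result = 1` → result = 1
`x = 29` → x = 29
`count = result + x` → count = 30
So count = 30

Answer: 30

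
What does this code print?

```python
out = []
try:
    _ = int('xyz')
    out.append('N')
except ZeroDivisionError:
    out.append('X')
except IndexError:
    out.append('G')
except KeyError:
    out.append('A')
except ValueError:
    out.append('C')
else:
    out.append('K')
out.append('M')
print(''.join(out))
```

Execution trace: 'C' (except ValueError) → 'M' (after the try/except). Output: CM

Answer: CM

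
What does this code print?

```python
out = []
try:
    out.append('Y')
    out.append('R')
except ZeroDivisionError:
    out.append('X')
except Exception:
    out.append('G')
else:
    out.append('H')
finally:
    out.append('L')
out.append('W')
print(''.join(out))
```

Execution trace: 'Y' (try body) → 'R' (try body, no exception) → 'H' (else) → 'L' (finally) → 'W' (after the try/except). Output: YRHLW

Answer: YRHLW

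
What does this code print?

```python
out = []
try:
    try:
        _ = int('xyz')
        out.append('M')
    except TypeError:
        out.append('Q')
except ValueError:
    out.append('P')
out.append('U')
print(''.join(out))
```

Execution trace: 'P' (outer except ValueError) → 'U' (after the try/except). Output: PU

Answer: PU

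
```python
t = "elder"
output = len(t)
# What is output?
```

Trace:
`t = "elder"` → t = 'elder'
`output = len(t)` → output = 5
So output = 5

Answer: 5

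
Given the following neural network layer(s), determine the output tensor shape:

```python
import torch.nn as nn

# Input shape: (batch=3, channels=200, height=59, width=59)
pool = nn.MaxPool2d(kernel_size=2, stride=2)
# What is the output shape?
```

Input: (3, 200, 59, 59) -> Output: (3, 200, 29, 29)

Answer: (3, 200, 29, 29)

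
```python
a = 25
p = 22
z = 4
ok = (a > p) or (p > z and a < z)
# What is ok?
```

Trace:
`a = 25` → a = 25
`p = 22` → p = 22
`z = 4` → z = 4
`ok = (a > p) or (p > z and a < z)` → ok = True
So ok = True

Answer: True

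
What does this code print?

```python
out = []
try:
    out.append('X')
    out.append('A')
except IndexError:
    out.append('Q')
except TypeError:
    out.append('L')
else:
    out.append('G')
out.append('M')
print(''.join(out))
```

Execution trace: 'X' (try body) → 'A' (try body, no exception) → 'G' (else) → 'M' (after the try/except). Output: XAGM

Answer: XAGM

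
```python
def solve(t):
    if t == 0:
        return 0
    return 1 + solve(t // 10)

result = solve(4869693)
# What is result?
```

Count of digits of 4869693: 7

Answer: 7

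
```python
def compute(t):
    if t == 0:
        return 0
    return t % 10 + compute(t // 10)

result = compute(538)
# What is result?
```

Sum of digits of 538: 8 + 3 + 5 = 16

Answer: 16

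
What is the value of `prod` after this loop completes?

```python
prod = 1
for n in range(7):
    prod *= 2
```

2^7 = 128
`prod` takes the values: 1 → 2 → 4 → 8 → 16 → 32 → 64 → 128

Answer: 128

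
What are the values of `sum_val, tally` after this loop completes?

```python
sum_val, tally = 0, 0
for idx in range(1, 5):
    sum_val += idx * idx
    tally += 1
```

Sum of squares and count
`sum_val, tally` takes the values: (0, 0) → (1, 0) → (1, 1) → (5, 1) → (5, 2) → (14, 2) → (14, 3) → (30, 3) → (30, 4)

Answer: 30, 4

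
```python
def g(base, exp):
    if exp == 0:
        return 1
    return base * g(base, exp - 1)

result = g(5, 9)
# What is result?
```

g(5, 9) = 5 * 5 * 5 * 5 * 5 * 5 * 5 * 5 * 5 = 1953125

Answer: 1953125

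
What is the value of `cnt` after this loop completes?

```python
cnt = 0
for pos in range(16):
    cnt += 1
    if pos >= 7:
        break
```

Loop breaks when pos reaches 7, cnt is 8
`cnt` takes the values: 0 → 1 → 2 → 3 → 4 → 5 → 6 → 7 → 8

Answer: 8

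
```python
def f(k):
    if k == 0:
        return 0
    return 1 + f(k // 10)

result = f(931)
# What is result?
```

Count of digits of 931: 3

Answer: 3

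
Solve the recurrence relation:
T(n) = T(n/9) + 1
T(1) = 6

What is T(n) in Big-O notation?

Each step divides n by 9 and adds 1. After log_9(n) steps we reach T(1)=6. So T(n) = 1·log_9(n) + 6 = O(log n).

Answer: O(log n)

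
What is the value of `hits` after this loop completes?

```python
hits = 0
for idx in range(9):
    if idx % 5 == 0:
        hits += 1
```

Count numbers divisible by 5 in range(9)
`hits` takes the values: 0 → 1 → 2

Answer: 2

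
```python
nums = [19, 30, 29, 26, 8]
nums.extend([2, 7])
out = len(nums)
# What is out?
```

Trace:
`nums = [19, 30, 29, 26, 8]` → nums = [19, 30, 29, 26, 8]
`nums.extend([2, 7])` → nums = [19, 30, 29, 26, 8, 2, 7]
`out = len(nums)` → out = 7
So out = 7

Answer: 7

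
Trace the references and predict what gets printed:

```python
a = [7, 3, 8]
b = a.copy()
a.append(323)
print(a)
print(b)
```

Key concept: list.copy() creates independent copy.
Step by step:
`a = [7, 3, 8]` → a = [7, 3, 8]
`b = a.copy()` → b = [7, 3, 8]
`a.append(323)` → a = [7, 3, 8, 323]
`print(a)` → prints [7, 3, 8, 323]
`print(b)` → prints [7, 3, 8]

Answer:
[7, 3, 8, 323]
[7, 3, 8]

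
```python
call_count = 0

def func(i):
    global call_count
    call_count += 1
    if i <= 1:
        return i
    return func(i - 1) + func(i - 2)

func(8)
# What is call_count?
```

Calls(i) = 1 + Calls(i-1) + Calls(i-2); Calls(0)=Calls(1)=1. For i=8 this gives 67.

Answer: 67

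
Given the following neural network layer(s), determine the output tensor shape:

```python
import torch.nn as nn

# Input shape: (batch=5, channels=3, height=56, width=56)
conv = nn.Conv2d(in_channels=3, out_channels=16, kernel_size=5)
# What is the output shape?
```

Input: (5, 3, 56, 56) -> Output: (5, 16, 52, 52)

Answer: (5, 16, 52, 52)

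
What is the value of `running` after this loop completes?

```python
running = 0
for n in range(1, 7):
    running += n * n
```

Sum of squares 1² to 6² = 91
`running` takes the values: 0 → 1 → 5 → 14 → 30 → 55 → 91

Answer: 91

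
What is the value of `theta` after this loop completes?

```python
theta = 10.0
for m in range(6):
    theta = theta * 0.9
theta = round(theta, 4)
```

Exponential decay: 10.0 * 0.9^6
`theta` takes the values: 10.0 → 9.0 → 8.1 → 7.29 → 6.561 → 5.9049 → 5.31441 → 5.3144

Answer: 5.3144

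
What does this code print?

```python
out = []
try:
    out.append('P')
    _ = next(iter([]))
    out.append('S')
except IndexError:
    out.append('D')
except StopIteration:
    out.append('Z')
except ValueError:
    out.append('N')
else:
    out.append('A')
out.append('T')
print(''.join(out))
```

Execution trace: 'P' (try body) → 'Z' (except StopIteration) → 'T' (after the try/except). Output: PZT

Answer: PZT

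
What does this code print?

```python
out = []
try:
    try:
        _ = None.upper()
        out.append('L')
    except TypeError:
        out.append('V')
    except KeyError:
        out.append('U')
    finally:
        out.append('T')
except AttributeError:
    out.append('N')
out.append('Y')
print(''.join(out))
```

Execution trace: 'T' (finally) → 'N' (outer except AttributeError) → 'Y' (after the try/except). Output: TNY

Answer: TNY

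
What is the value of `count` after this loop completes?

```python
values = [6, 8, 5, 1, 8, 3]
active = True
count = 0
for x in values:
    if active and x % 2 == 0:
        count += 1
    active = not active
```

Count even values at even positions
`count` takes the values: 0 → 1 → 2

Answer: 2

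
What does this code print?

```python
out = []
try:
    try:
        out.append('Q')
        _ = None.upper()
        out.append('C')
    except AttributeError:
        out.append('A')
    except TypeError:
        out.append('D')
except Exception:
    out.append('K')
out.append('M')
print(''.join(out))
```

Execution trace: 'Q' (inner try body) → 'A' (inner except AttributeError) → 'M' (after the try/except). Output: QAM

Answer: QAM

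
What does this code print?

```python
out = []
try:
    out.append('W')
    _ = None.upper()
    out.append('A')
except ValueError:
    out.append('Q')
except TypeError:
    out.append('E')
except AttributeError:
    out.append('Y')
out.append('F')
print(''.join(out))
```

Execution trace: 'W' (try body) → 'Y' (except AttributeError) → 'F' (after the try/except). Output: WYF

Answer: WYF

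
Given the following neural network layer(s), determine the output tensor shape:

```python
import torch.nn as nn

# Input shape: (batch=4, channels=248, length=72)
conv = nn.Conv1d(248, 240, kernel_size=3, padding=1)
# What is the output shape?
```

Input: (4, 248, 72) -> Output: (4, 240, 72)

Answer: (4, 240, 72)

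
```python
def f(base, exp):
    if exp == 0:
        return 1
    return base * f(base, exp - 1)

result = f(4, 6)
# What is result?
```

f(4, 6) = 4 * 4 * 4 * 4 * 4 * 4 = 4096

Answer: 4096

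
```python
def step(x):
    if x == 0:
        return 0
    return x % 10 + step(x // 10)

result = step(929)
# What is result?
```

Sum of digits of 929: 9 + 2 + 9 = 20

Answer: 20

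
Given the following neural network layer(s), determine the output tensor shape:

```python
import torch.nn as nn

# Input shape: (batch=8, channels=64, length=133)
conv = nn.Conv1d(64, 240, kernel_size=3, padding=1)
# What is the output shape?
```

Input: (8, 64, 133) -> Output: (8, 240, 133)

Answer: (8, 240, 133)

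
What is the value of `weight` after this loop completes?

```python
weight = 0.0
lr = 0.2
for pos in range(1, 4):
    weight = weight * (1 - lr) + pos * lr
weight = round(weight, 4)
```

Moving average with lr=0.2
`weight` takes the values: 0.0 → 0.2 → 0.56 → 1.048

Answer: 1.048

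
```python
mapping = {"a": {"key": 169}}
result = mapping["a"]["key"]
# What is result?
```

Trace:
`mapping = {"a": {"key": 169}}` → mapping = {'a': {'key': 169}}
`result = mapping["a"]["key"]` → result = 169
So result = 169

Answer: 169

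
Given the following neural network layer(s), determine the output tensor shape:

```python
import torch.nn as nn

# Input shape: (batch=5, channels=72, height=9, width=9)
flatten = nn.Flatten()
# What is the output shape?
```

Input: (5, 72, 9, 9) -> Output: (5, 5832)

Answer: (5, 5832)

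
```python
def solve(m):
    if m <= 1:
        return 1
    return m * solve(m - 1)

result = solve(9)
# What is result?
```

solve(9) = 9 * 8 * 7 * 6 * 5 * 4 * 3 * 2 * 1 = 362880

Answer: 362880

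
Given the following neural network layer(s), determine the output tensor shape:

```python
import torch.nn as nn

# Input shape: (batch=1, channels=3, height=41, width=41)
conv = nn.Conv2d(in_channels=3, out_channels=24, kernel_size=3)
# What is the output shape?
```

Input: (1, 3, 41, 41) -> Output: (1, 24, 39, 39)

Answer: (1, 24, 39, 39)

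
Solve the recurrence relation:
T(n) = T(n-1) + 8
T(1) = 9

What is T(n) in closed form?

Unrolling: T(n) = T(1) + 8·(n-1) = 9 + 8(n-1) = 8n + 1.

Answer: T(n) = 8n + 1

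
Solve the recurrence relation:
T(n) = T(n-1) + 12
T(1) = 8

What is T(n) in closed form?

Unrolling: T(n) = T(1) + 12·(n-1) = 8 + 12(n-1) = 12n - 4.

Answer: T(n) = 12n - 4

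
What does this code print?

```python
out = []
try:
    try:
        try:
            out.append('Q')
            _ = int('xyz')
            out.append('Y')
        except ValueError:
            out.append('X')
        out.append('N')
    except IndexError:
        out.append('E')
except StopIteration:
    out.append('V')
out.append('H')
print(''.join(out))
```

Execution trace: 'Q' (inner try body) → 'X' (inner except ValueError) → 'N' (try body, no exception) → 'H' (after the try/except). Output: QXNH

Answer: QXNH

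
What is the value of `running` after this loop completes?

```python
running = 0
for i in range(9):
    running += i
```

Sum of 0 to 8 = 36
`running` takes the values: 0 → 1 → 3 → 6 → 10 → 15 → 21 → 28 → 36

Answer: 36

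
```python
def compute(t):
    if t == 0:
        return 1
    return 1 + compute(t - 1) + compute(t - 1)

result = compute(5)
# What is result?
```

compute(t) = 1 + 2·compute(t-1), compute(0)=1. Closed form: (1+1)·2^5 - 1 = 63.

Answer: 63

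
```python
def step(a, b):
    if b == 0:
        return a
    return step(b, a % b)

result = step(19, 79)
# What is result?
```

step(19, 79) -> step(79, 19) -> step(19, 3) -> step(3, 1) -> step(1, 0) -> 1

Answer: 1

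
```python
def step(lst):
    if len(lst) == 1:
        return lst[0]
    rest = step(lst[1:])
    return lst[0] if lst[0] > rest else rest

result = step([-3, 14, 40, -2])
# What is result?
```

Recursive max over [-3, 14, 40, -2] = 40

Answer: 40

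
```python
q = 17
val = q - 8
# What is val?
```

Trace:
`q = 17` → q = 17
`val = q - 8` → val = 9
So val = 9

Answer: 9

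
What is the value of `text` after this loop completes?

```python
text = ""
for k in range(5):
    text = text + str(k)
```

Concatenate digits 0 to 4
`text` takes the values: "" → "0" → "01" → "012" → "0123" → "01234"

Answer: "01234"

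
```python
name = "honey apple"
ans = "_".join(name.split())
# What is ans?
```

Trace:
`name = "honey apple"` → name = 'honey apple'
`ans = "_".join(name.split())` → ans = 'honey_apple'
So ans = 'honey_apple'

Answer: 'honey_apple'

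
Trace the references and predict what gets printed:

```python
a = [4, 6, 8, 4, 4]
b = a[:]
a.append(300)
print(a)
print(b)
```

Key concept: slice [:] creates copy.
Step by step:
`a = [4, 6, 8, 4, 4]` → a = [4, 6, 8, 4, 4]
`b = a[:]` → b = [4, 6, 8, 4, 4]
`a.append(300)` → a = [4, 6, 8, 4, 4, 300]
`print(a)` → prints [4, 6, 8, 4, 4, 300]
`print(b)` → prints [4, 6, 8, 4, 4]

Answer:
[4, 6, 8, 4, 4, 300]
[4, 6, 8, 4, 4]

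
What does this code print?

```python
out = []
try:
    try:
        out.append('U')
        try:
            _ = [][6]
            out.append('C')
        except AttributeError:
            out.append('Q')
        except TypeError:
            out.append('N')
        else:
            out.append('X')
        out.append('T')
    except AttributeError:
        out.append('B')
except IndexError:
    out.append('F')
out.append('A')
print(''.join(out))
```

Execution trace: 'U' (try body) → 'F' (outer except IndexError) → 'A' (after the try/except). Output: UFA

Answer: UFA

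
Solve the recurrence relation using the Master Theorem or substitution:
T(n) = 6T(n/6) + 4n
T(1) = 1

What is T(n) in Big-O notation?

By Master Theorem: a=6, b=6, f(n)=4n. Since log_6(6) = 1 and f(n) = Θ(n^1), Case 2 applies. T(n) = O(n log n).

Answer: O(n log n)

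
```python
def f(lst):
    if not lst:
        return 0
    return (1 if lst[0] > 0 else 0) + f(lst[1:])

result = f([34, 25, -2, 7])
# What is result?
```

Count of positive elements in [34, 25, -2, 7] = 3

Answer: 3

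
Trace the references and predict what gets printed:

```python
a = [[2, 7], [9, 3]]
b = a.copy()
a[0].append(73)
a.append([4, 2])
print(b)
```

Key concept: shallow copy with nested lists.
Step by step:
`a = [[2, 7], [9, 3]]` → a = [[2, 7], [9, 3]]
`b = a.copy()` → b = [[2, 7], [9, 3]]
`a[0].append(73)` → a = [[2, 7, 73], [9, 3]]; b = [[2, 7, 73], [9, 3]]
`a.append([4, 2])` → a = [[2, 7, 73], [9, 3], [4, 2]]
`print(b)` → prints [[2, 7, 73], [9, 3]]

Answer: [[2, 7, 73], [9, 3]]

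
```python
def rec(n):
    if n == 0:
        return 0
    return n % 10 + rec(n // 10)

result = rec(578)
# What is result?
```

Sum of digits of 578: 8 + 7 + 5 = 20

Answer: 20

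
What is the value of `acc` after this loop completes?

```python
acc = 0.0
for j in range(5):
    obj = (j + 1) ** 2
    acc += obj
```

Sum of squared losses 1² + 2² + ... + 5²
`acc` takes the values: 0.0 → 1.0 → 5.0 → 14.0 → 30.0 → 55.0

Answer: 55.0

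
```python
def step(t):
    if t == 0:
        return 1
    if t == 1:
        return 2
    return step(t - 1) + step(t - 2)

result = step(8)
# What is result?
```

Build up from base cases: step(0)=1, step(1)=2, step(2)=3, step(3)=5, step(4)=8, step(5)=13, step(6)=21, ..., step(8)=55

Answer: 55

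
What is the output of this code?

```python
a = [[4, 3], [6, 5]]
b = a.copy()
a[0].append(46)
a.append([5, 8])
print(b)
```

Key concept: shallow copy with nested lists.
Step by step:
`a = [[4, 3], [6, 5]]` → a = [[4, 3], [6, 5]]
`b = a.copy()` → b = [[4, 3], [6, 5]]
`a[0].append(46)` → a = [[4, 3, 46], [6, 5]]; b = [[4, 3, 46], [6, 5]]
`a.append([5, 8])` → a = [[4, 3, 46], [6, 5], [5, 8]]
`print(b)` → prints [[4, 3, 46], [6, 5]]

Answer: [[4, 3, 46], [6, 5]]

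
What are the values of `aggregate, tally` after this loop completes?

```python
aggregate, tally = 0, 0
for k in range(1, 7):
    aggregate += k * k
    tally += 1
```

Sum of squares and count
`aggregate, tally` takes the values: (0, 0) → (1, 0) → (1, 1) → (5, 1) → (5, 2) → (14, 2) → (14, 3) → (30, 3) → (30, 4) → (55, 4) → (55, 5) → (91, 5) → (91, 6)

Answer: 91, 6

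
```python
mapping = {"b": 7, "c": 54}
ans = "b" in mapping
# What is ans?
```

Trace:
`mapping = {"b": 7, "c": 54}` → mapping = {'b': 7, 'c': 54}
`ans = "b" in mapping` → ans = True
So ans = True

Answer: True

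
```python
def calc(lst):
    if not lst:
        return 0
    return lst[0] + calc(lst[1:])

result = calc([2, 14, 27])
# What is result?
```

2 + 14 + 27 + 0 = 43

Answer: 43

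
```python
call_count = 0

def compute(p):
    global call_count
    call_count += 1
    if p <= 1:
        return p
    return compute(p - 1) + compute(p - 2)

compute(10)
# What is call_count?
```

Calls(p) = 1 + Calls(p-1) + Calls(p-2); Calls(0)=Calls(1)=1. For p=10 this gives 177.

Answer: 177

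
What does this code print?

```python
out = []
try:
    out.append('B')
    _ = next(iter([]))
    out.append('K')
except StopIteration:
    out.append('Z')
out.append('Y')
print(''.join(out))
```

Execution trace: 'B' (try body) → 'Z' (except StopIteration) → 'Y' (after the try/except). Output: BZY

Answer: BZY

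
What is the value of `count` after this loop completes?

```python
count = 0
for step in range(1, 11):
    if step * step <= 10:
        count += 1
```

Count numbers where step² ≤ 10
`count` takes the values: 0 → 1 → 2 → 3

Answer: 3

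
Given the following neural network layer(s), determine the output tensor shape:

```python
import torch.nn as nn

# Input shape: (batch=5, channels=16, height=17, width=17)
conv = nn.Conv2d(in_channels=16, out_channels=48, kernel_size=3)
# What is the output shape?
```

Input: (5, 16, 17, 17) -> Output: (5, 48, 15, 15)

Answer: (5, 48, 15, 15)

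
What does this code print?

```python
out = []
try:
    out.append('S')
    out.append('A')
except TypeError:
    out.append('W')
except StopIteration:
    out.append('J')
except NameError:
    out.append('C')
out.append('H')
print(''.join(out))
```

Execution trace: 'S' (try body) → 'A' (try body, no exception) → 'H' (after the try/except). Output: SAH

Answer: SAH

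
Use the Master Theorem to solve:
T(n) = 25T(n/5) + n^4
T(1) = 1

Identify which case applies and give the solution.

a=25, b=5, f(n)=n^4. log_5(25) = 2. Since c=4 > 2 and the regularity condition holds (25(n/5)^4 = (25/5^4)n^4 with 25/5^4 < 1), Case 3 applies: T(n) = Θ(f(n)) = O(n^4).

Answer: O(n^4) - Case 3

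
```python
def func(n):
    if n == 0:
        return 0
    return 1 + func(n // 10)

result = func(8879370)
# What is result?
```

Count of digits of 8879370: 7

Answer: 7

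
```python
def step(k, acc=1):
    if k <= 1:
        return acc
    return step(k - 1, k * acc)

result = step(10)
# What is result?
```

Accumulator trace (n, acc): (10, 1) -> (9, 10) -> (8, 90) -> (7, 720) -> (6, 5040) -> (5, 30240) -> (4, 151200) -> (3, 604800) -> (2, 1814400) -> (1, 3628800) -> return 3628800

Answer: 3628800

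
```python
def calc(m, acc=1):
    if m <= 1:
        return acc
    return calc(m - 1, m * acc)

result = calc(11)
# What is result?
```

Accumulator trace (n, acc): (11, 1) -> (10, 11) -> (9, 110) -> (8, 990) -> (7, 7920) -> (6, 55440) -> (5, 332640) -> (4, 1663200) -> (3, 6652800) -> (2, 19958400) -> (1, 39916800) -> return 39916800

Answer: 39916800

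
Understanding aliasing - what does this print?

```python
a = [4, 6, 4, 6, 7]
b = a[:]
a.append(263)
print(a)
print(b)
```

Key concept: slice [:] creates copy.
Step by step:
`a = [4, 6, 4, 6, 7]` → a = [4, 6, 4, 6, 7]
`b = a[:]` → b = [4, 6, 4, 6, 7]
`a.append(263)` → a = [4, 6, 4, 6, 7, 263]
`print(a)` → prints [4, 6, 4, 6, 7, 263]
`print(b)` → prints [4, 6, 4, 6, 7]

Answer:
[4, 6, 4, 6, 7, 263]
[4, 6, 4, 6, 7]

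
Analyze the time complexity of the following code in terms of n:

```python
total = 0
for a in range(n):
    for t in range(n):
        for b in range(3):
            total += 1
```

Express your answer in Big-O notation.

Each loop level contributes: n × n × 1. Multiplying the contributions gives O(n^2).

Answer: O(n^2)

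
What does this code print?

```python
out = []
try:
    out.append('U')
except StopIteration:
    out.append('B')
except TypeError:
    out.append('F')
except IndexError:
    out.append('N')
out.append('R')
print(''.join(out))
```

Execution trace: 'U' (try body, no exception) → 'R' (after the try/except). Output: UR

Answer: UR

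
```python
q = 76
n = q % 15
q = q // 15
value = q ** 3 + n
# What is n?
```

Trace:
`q = 76` → q = 76
`n = q % 15` → n = 1
`q = q // 15` → q = 5
`value = q ** 3 + n` → value = 126
So n = 1

Answer: 1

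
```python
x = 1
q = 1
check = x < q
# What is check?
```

Trace:
`x = 1` → x = 1
`q = 1` → q = 1
`check = x < q` → check = False
So check = False

Answer: False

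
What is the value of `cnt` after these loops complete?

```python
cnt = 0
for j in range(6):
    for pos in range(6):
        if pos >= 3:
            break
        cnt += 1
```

Inner breaks at 3, outer runs 6 times
`cnt` takes the values: 0 → 1 → 2 → 3 → 4 → 5 → 6 → 7 → 8 → 9 → 10 → 11 → 12 → 13 → 14 → 15 → 16 → 17 → 18

Answer: 18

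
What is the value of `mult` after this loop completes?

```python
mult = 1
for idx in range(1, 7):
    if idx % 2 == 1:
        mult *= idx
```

Product of odd numbers 1 to 6
`mult` takes the values: 1 → 3 → 15

Answer: 15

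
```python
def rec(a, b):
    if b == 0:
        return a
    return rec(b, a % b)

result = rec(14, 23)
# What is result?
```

rec(14, 23) -> rec(23, 14) -> rec(14, 9) -> rec(9, 5) -> rec(5, 4) -> rec(4, 1) -> rec(1, 0) -> 1

Answer: 1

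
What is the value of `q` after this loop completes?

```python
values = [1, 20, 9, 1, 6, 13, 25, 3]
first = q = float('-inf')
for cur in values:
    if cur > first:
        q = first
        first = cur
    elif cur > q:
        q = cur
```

Second largest (with repeats) in [1, 20, 9, 1, 6, 13, 25, 3]
`q` takes the values: -inf → 1 → 9 → 13 → 20

Answer: 20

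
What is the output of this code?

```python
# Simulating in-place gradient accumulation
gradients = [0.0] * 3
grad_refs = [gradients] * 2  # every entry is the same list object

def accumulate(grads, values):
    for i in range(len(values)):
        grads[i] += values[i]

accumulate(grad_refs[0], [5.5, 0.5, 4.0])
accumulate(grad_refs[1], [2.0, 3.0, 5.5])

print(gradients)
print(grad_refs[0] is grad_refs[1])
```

Key concept: gradient accumulation aliasing.
Step by step:
`gradients = [0.0] * 3` → gradients = [0.0, 0.0, 0.0]
`grad_refs = [gradients] * 2` → grad_refs = [[0.0, 0.0, 0.0], [0.0, 0.0, 0.0]]
`accumulate(grad_refs[0], [5.5, 0.5, 4.0])` → gradients = [5.5, 0.5, 4.0]; grad_refs = [[5.5, 0.5, 4.0], [5.5, 0.5, 4.0]]
`accumulate(grad_refs[1], [2.0, 3.0, 5.5])` → gradients = [7.5, 3.5, 9.5]; grad_refs = [[7.5, 3.5, 9.5], [7.5, 3.5, 9.5]]
`print(gradients)` → prints [7.5, 3.5, 9.5]
`print(grad_refs[0] is grad_refs[1])` → prints True

Answer:
[7.5, 3.5, 9.5]
True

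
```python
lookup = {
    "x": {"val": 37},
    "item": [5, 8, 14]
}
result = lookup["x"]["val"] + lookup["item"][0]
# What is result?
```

Trace:
`lookup = { ...` → lookup = {'x': {'val': 37}, 'item': [5, 8, 14]}
`result = lookup["x"]["val"] + lookup["item"][0]` → result = 42
So result = 42

Answer: 42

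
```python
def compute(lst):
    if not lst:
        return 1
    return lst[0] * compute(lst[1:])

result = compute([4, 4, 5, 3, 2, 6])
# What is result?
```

Product over [4, 4, 5, 3, 2, 6] = 4 * 4 * 5 * 3 * 2 * 6 = 2880

Answer: 2880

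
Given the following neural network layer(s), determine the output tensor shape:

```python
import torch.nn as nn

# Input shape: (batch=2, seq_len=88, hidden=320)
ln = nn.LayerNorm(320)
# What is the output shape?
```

Input: (2, 88, 320) -> Output: (2, 88, 320)

Answer: (2, 88, 320)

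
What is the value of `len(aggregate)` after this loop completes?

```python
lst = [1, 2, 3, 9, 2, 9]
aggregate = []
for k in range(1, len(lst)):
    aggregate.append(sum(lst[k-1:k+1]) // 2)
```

Number of 2-element averages
`aggregate` takes the values: [] → [1] → [1, 2] → [1, 2, 6] → [1, 2, 6, 5] → [1, 2, 6, 5, 5]
So `len(aggregate)` = 5

Answer: 5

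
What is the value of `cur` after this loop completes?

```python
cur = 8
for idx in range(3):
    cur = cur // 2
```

Halve 3 times: 8 // 2^3 = 1
`cur` takes the values: 8 → 4 → 2 → 1

Answer: 1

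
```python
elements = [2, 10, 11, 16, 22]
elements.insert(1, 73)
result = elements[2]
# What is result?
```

Trace:
`elements = [2, 10, 11, 16, 22]` → elements = [2, 10, 11, 16, 22]
`elements.insert(1, 73)` → elements = [2, 73, 10, 11, 16, 22]
`result = elements[2]` → result = 10
So result = 10

Answer: 10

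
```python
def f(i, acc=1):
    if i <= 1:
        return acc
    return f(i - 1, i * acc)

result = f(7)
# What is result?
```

Accumulator trace (n, acc): (7, 1) -> (6, 7) -> (5, 42) -> (4, 210) -> (3, 840) -> (2, 2520) -> (1, 5040) -> return 5040

Answer: 5040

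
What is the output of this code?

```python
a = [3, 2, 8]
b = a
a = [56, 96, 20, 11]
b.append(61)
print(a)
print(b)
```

Key concept: rebinding vs mutation: a is rebound to a new list, b still points at the original.
Step by step:
`a = [3, 2, 8]` → a = [3, 2, 8]
`b = a` → b = [3, 2, 8] (same object as a)
`a = [56, 96, 20, 11]` → a = [56, 96, 20, 11]
`b.append(61)` → b = [3, 2, 8, 61]
`print(a)` → prints [56, 96, 20, 11]
`print(b)` → prints [3, 2, 8, 61]

Answer:
[56, 96, 20, 11]
[3, 2, 8, 61]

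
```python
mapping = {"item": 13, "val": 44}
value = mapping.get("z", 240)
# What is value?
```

Trace:
`mapping = {"item": 13, "val": 44}` → mapping = {'item': 13, 'val': 44}
`value = mapping.get("z", 240)` → value = 240
So value = 240

Answer: 240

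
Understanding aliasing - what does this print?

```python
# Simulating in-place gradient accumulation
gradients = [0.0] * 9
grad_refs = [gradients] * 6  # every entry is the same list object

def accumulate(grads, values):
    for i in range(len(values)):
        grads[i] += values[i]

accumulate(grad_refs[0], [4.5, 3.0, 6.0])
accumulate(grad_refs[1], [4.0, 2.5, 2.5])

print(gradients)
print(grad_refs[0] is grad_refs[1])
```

Key concept: gradient accumulation aliasing.
Step by step:
`gradients = [0.0] * 9` → gradients = [0.0, 0.0, 0.0, 0.0, 0.0, 0.0, 0.0, 0.0, 0.0]
`grad_refs = [gradients] * 6` → grad_refs = [[0.0, 0.0, 0.0, 0.0, 0.0, 0.0, 0.0, 0.0, 0.0], [0.0, 0.0, 0.0, 0.0, 0.0, 0.0, 0.0, 0.0, 0.0], [0.0, 0.0, 0.0, 0.0, 0.0, 0.0, 0.0, 0.0, 0.0], [0.0, 0.0, 0.0, 0.0, 0.0, 0.0, 0.0, 0.0, 0.0], [0.0, 0.0, 0.0, 0.0, 0.0, 0.0, 0.0, 0.0, 0.0], [0.0, 0.0, 0.0, 0.0, 0.0, 0.0, 0.0, 0.0, 0.0]]
`accumulate(grad_refs[0], [4.5, 3.0, 6.0])` → gradients = [4.5, 3.0, 6.0, 0.0, 0.0, 0.0, 0.0, 0.0, 0.0]; grad_refs = [[4.5, 3.0, 6.0, 0.0, 0.0, 0.0, 0.0, 0.0, 0.0], [4.5, 3.0, 6.0, 0.0, 0.0, 0.0, 0.0, 0.0, 0.0], [4.5, 3.0, 6.0, 0.0, 0.0, 0.0, 0.0, 0.0, 0.0], [4.5, 3.0, 6.0, 0.0, 0.0, 0.0, 0.0, 0.0, 0.0], [4.5, 3.0, 6.0, 0.0, 0.0, 0.0, 0.0, 0.0, 0.0], [4.5, 3.0, 6.0, 0.0, 0.0, 0.0, 0.0, 0.0, 0.0]]
`accumulate(grad_refs[1], [4.0, 2.5, 2.5])` → gradients = [8.5, 5.5, 8.5, 0.0, 0.0, 0.0, 0.0, 0.0, 0.0]; grad_refs = [[8.5, 5.5, 8.5, 0.0, 0.0, 0.0, 0.0, 0.0, 0.0], [8.5, 5.5, 8.5, 0.0, 0.0, 0.0, 0.0, 0.0, 0.0], [8.5, 5.5, 8.5, 0.0, 0.0, 0.0, 0.0, 0.0, 0.0], [8.5, 5.5, 8.5, 0.0, 0.0, 0.0, 0.0, 0.0, 0.0], [8.5, 5.5, 8.5, 0.0, 0.0, 0.0, 0.0, 0.0, 0.0], [8.5, 5.5, 8.5, 0.0, 0.0, 0.0, 0.0, 0.0, 0.0]]
`print(gradients)` → prints [8.5, 5.5, 8.5, 0.0, 0.0, 0.0, 0.0, 0.0, 0.0]
`print(grad_refs[0] is grad_refs[1])` → prints True

Answer:
[8.5, 5.5, 8.5, 0.0, 0.0, 0.0, 0.0, 0.0, 0.0]
True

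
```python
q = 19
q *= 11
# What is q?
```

Trace:
`q = 19` → q = 19
`q *= 11` → q = 209
So q = 209

Answer: 209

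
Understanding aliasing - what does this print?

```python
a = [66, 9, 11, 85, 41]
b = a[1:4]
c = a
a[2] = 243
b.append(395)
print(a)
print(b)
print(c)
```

Key concept: slice vs alias.
Step by step:
`a = [66, 9, 11, 85, 41]` → a = [66, 9, 11, 85, 41]
`b = a[1:4]` → b = [9, 11, 85]
`c = a` → c = [66, 9, 11, 85, 41] (same object as a)
`a[2] = 243` → a = [66, 9, 243, 85, 41] (same object as c); c = [66, 9, 243, 85, 41] (same object as a)
`b.append(395)` → b = [9, 11, 85, 395]
`print(a)` → prints [66, 9, 243, 85, 41]
`print(b)` → prints [9, 11, 85, 395]
`print(c)` → prints [66, 9, 243, 85, 41]

Answer:
[66, 9, 243, 85, 41]
[9, 11, 85, 395]
[66, 9, 243, 85, 41]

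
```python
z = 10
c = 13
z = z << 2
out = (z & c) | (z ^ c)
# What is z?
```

Trace:
`z = 10` → z = 10
`c = 13` → c = 13
`z = z << 2` → z = 40
`out = (z & c) | (z ^ c)` → out = 45
So z = 40

Answer: 40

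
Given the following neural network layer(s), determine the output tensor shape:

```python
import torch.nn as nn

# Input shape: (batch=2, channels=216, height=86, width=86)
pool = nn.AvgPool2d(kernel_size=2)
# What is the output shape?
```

Input: (2, 216, 86, 86) -> Output: (2, 216, 43, 43)

Answer: (2, 216, 43, 43)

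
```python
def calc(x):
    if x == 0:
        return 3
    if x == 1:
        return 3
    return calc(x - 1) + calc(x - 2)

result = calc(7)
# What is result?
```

Build up from base cases: calc(0)=3, calc(1)=3, calc(2)=6, calc(3)=9, calc(4)=15, calc(5)=24, calc(6)=39, ..., calc(7)=63

Answer: 63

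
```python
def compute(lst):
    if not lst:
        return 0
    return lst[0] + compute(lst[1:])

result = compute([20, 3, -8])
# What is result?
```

20 + 3 + (-8) + 0 = 15

Answer: 15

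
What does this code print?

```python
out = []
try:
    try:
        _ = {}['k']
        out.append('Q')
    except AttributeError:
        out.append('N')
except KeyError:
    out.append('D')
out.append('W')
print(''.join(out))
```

Execution trace: 'D' (outer except KeyError) → 'W' (after the try/except). Output: DW

Answer: DW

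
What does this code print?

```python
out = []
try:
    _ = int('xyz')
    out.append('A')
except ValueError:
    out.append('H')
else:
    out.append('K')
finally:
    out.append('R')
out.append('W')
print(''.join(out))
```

Execution trace: 'H' (except ValueError) → 'R' (finally) → 'W' (after the try/except). Output: HRW

Answer: HRW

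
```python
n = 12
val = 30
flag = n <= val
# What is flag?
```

Trace:
`n = 12` → n = 12
`val = 30` → val = 30
`flag = n <= val` → flag = True
So flag = True

Answer: True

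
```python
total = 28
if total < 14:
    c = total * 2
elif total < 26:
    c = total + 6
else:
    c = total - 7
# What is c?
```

Trace:
`total = 28` → total = 28
`if total < 14: ...` → total < 14 is False, total < 26 is False, take else branch → c = 21
So c = 21

Answer: 21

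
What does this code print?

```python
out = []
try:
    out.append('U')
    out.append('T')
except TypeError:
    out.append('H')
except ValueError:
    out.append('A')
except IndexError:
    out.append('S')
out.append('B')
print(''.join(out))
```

Execution trace: 'U' (try body) → 'T' (try body, no exception) → 'B' (after the try/except). Output: UTB

Answer: UTB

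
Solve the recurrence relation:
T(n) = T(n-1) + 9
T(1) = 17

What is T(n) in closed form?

Unrolling: T(n) = T(1) + 9·(n-1) = 17 + 9(n-1) = 9n + 8.

Answer: T(n) = 9n + 8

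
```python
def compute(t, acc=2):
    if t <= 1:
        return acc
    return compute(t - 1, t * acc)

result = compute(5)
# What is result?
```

Accumulator trace (n, acc): (5, 2) -> (4, 10) -> (3, 40) -> (2, 120) -> (1, 240) -> return 240

Answer: 240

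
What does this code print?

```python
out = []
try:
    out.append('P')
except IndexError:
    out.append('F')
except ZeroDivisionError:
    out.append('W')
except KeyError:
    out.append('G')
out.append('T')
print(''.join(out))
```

Execution trace: 'P' (try body, no exception) → 'T' (after the try/except). Output: PT

Answer: PT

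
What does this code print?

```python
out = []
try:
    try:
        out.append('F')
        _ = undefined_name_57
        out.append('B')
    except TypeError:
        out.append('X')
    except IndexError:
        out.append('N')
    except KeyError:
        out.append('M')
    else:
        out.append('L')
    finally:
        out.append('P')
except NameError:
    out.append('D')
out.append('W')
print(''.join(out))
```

Execution trace: 'F' (try body) → 'P' (finally) → 'D' (outer except NameError) → 'W' (after the try/except). Output: FPDW

Answer: FPDW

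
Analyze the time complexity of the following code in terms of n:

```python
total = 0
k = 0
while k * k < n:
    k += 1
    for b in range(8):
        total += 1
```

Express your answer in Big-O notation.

Each loop level contributes: √n × 1. Multiplying the contributions gives O(√n).

Answer: O(√n)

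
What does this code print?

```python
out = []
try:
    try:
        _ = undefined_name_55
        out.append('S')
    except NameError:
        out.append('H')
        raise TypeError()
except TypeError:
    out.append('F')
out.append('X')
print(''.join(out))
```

Execution trace: 'H' (inner except NameError) → 'F' (outer except TypeError) → 'X' (after the try/except). Output: HFX

Answer: HFX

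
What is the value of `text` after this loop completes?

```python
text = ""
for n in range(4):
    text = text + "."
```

Repeat '.' 4 times
`text` takes the values: "" → "." → ".." → "..." → "...."

Answer: "...."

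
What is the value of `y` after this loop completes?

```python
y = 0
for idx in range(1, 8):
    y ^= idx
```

XOR of 1 to 7
`y` takes the values: 0 → 1 → 3 → 0 → 4 → 1 → 7 → 0

Answer: 0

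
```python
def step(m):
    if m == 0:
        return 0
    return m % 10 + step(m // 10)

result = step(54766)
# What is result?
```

Sum of digits of 54766: 6 + 6 + 7 + 4 + 5 = 28

Answer: 28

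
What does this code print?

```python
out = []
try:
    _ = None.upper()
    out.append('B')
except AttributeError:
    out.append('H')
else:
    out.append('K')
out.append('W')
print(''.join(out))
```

Execution trace: 'H' (except AttributeError) → 'W' (after the try/except). Output: HW

Answer: HW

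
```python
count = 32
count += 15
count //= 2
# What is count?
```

Trace:
`count = 32` → count = 32
`count += 15` → count = 47
`count //= 2` → count = 23
So count = 23

Answer: 23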